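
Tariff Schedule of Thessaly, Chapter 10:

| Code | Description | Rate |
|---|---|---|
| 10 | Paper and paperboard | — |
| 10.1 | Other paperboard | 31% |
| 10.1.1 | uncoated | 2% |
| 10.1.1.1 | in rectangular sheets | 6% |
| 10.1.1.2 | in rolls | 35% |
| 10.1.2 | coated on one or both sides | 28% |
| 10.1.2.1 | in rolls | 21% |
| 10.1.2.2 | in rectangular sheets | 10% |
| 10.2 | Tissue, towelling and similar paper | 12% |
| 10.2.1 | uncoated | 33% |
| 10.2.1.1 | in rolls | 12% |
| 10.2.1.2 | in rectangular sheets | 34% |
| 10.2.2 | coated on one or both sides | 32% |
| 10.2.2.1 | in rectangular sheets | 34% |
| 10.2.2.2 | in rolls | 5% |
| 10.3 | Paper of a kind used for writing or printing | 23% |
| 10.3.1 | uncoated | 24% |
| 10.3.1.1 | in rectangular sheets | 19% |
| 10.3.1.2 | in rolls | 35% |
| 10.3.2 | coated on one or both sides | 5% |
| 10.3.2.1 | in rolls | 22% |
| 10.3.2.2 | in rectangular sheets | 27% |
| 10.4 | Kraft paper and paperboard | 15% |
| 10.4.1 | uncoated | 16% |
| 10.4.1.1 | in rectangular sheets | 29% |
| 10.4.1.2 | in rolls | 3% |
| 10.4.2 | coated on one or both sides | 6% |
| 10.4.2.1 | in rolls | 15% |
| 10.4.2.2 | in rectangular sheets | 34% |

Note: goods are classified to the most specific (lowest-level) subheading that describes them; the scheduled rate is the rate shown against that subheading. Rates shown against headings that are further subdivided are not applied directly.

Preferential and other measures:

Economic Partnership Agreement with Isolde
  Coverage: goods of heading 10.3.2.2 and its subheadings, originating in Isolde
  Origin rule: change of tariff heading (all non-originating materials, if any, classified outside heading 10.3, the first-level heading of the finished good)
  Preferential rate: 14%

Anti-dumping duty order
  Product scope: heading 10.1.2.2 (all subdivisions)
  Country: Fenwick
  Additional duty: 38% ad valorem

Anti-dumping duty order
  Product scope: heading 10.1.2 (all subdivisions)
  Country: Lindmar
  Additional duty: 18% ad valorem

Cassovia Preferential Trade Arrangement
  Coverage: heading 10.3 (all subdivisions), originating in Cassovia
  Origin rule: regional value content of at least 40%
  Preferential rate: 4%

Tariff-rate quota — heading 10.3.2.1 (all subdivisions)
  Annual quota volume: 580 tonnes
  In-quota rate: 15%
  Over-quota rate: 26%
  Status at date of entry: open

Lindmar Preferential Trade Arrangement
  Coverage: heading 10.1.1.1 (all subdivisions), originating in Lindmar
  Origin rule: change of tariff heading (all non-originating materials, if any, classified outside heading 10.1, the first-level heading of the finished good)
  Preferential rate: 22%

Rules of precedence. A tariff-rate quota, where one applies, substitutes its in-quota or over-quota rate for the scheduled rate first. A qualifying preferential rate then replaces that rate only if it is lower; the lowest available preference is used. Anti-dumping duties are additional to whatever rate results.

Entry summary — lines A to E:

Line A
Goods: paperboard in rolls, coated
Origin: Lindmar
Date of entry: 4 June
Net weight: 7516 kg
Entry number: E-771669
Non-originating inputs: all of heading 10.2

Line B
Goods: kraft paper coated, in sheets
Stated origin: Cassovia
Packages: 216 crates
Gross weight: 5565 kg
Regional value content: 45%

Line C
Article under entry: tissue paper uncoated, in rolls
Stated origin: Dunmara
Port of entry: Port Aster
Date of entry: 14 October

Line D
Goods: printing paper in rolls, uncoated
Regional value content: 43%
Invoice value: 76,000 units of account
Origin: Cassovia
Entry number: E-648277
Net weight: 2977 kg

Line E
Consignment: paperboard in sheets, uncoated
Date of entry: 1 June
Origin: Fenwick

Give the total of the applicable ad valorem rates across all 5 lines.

95%

Line A: paperboard → 10.1; coated → 10.1.2; in rolls → 10.1.2.1. Scheduled 21%. Lindmar agreement on 10.1.1.1: 10.1.2.1 not covered; anti-dumping (Lindmar, 10.1.2): +18%; total 21% + 18% = 39%. → 39%.
Line B: kraft paper → 10.4; coated → 10.4.2; in sheets → 10.4.2.2. Scheduled 34%. Cassovia agreement on 10.3: 10.4.2.2 not covered. → 34%.
Line C: tissue paper → 10.2; uncoated → 10.2.1; in rolls → 10.2.1.1. Scheduled 12%. No special measure applies. → 12%.
Line D: printing paper → 10.3; uncoated → 10.3.1; in rolls → 10.3.1.2. Scheduled 35%. Cassovia agreement on 10.3: RVC ≥ 40% → 4% available; preferential 4%. → 4%.
Line E: paperboard → 10.1; uncoated → 10.1.1; in sheets → 10.1.1.1. Scheduled 6%. No special measure applies. → 6%.
Sum: 39% + 34% + 12% + 4% + 6% = 95%.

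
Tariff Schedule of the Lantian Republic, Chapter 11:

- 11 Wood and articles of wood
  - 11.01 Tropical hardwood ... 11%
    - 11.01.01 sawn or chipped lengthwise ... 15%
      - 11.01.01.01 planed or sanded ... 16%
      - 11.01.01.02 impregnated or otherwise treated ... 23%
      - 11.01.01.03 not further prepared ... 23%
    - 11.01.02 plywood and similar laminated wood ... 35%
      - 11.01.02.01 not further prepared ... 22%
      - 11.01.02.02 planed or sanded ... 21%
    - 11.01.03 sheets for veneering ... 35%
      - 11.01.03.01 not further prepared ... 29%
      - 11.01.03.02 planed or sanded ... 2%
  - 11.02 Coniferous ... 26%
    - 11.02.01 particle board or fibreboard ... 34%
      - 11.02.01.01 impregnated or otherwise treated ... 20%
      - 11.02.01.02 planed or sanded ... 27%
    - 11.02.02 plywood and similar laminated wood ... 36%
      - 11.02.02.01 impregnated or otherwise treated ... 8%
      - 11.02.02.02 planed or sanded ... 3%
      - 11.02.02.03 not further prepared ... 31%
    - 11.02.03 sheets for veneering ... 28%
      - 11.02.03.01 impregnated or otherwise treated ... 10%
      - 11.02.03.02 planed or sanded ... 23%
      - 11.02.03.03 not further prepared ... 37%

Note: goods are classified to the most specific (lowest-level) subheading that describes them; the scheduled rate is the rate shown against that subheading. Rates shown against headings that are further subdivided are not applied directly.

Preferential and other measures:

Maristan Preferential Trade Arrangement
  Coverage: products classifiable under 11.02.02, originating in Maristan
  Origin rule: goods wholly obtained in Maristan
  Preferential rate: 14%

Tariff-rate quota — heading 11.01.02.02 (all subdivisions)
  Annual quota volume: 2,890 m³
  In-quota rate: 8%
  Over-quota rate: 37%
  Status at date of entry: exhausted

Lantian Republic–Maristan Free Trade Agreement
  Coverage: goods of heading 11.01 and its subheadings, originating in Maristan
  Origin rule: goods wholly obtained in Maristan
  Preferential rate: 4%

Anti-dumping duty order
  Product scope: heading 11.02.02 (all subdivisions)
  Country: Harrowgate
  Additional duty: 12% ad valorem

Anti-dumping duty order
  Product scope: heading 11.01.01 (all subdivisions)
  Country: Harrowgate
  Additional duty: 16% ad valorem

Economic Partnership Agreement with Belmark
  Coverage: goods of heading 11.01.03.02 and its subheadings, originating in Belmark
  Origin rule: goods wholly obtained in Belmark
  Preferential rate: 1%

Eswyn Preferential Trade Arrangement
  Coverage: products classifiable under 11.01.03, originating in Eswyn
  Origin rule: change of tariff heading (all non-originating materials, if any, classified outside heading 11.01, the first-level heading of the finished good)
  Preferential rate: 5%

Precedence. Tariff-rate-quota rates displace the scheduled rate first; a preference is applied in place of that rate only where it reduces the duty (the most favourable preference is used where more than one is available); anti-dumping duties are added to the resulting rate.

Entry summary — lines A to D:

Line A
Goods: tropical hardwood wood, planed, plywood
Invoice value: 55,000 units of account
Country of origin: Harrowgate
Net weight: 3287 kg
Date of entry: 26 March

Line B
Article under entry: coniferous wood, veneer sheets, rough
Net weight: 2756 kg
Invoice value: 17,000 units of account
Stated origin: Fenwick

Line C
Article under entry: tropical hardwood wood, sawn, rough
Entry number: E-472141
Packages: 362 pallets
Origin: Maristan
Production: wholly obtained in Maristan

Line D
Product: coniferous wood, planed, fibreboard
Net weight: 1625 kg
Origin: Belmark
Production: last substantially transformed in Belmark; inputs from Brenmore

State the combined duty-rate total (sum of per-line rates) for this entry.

Line A: tropical hardwood → 11.01; plywood → 11.01.02; planed → 11.01.02.02. Scheduled 21%. quota on 11.01.02.02 exhausted → over-quota 37%. → 37%.
Line B: coniferous → 11.02; veneer sheets → 11.02.03; rough → 11.02.03.03. Scheduled 37%. No special measure applies. → 37%.
Line C: tropical hardwood → 11.01; sawn → 11.01.01; rough → 11.01.01.03. Scheduled 23%. Maristan agreement on 11.02.02: 11.01.01.03 not covered; Maristan agreement on 11.01: wholly obtained → 4% available; preferential 4%. → 4%.
Line D: coniferous → 11.02; fibreboard → 11.02.01; planed → 11.02.01.02. Scheduled 27%. Belmark agreement on 11.01.03.02: 11.02.01.02 not covered. → 27%.
Sum: 37% + 37% + 4% + 27% = 105%.

105%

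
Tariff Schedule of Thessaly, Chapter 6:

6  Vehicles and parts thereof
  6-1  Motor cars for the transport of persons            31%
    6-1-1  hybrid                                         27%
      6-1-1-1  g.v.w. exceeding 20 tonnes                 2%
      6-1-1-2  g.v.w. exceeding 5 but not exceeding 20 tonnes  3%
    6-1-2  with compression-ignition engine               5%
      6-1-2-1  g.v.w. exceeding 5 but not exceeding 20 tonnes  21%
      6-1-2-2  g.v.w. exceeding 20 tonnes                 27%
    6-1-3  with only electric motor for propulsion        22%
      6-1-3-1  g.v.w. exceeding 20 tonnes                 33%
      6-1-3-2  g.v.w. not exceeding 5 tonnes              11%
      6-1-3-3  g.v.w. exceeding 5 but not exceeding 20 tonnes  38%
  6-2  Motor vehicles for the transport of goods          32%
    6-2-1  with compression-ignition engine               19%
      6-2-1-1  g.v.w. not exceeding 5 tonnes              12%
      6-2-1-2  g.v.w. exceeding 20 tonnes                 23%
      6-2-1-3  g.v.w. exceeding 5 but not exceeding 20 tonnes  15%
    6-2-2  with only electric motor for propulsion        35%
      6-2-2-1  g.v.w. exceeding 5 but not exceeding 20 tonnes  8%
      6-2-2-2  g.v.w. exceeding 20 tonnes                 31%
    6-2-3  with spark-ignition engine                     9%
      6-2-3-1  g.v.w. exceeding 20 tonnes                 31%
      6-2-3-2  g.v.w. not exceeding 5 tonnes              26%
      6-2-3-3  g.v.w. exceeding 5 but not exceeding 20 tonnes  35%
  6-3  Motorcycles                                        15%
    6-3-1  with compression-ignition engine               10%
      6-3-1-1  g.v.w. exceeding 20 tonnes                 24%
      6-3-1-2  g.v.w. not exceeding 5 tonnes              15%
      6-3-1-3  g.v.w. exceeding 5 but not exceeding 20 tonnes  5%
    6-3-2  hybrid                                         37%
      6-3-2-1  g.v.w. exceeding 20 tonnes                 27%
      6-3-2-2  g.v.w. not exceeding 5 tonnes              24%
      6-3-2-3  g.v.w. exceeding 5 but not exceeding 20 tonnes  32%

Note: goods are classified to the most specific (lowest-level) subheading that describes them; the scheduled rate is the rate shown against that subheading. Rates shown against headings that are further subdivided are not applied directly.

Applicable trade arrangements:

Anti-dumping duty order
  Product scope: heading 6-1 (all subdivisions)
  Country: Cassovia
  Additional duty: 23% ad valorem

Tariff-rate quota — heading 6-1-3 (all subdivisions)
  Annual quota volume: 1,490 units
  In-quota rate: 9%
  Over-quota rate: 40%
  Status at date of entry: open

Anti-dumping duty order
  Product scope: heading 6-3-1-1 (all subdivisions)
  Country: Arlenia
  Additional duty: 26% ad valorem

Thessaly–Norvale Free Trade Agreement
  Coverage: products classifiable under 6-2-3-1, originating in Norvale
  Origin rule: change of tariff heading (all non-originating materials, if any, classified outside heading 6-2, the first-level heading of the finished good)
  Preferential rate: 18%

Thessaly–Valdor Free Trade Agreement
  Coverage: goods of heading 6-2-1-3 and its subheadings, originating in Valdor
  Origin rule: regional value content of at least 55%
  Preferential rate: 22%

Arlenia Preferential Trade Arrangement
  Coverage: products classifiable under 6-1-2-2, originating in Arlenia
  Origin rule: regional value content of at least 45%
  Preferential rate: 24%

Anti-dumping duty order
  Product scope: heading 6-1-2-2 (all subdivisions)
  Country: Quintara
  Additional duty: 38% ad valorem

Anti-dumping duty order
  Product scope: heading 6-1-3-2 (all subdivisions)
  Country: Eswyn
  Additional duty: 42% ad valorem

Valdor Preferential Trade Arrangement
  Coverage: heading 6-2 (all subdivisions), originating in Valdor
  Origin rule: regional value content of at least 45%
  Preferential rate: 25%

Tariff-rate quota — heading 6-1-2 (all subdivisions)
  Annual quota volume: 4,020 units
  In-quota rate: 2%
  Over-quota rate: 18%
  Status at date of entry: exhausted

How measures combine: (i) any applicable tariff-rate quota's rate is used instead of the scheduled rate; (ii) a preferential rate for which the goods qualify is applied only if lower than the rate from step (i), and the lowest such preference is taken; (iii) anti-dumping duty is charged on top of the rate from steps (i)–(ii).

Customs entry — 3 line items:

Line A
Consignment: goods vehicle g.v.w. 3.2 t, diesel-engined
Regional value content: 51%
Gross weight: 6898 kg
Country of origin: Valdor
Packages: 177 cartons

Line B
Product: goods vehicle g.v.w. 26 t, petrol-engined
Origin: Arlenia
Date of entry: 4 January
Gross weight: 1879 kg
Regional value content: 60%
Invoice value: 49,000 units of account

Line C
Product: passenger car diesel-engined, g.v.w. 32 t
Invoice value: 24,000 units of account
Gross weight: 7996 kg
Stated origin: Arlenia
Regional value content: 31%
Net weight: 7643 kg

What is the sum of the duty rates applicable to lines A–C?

Line A: goods vehicle → 6-2; diesel-engined → 6-2-1; g.v.w. 3.2 t → 6-2-1-1. Scheduled 12%. Valdor agreement on 6-2-1-3: 6-2-1-1 not covered; Valdor agreement on 6-2: RVC ≥ 45% → 25% available; preference 25% not lower than 12% → no reduction. → 12%.
Line B: goods vehicle → 6-2; petrol-engined → 6-2-3; g.v.w. 26 t → 6-2-3-1. Scheduled 31%. Arlenia agreement on 6-1-2-2: 6-2-3-1 not covered. → 31%.
Line C: passenger car → 6-1; diesel-engined → 6-1-2; g.v.w. 32 t → 6-1-2-2. Scheduled 27%. quota on 6-1-2 exhausted → over-quota 18%; Arlenia agreement on 6-1-2-2: RVC < 45%. → 18%.
Sum: 12% + 31% + 18% = 61%.

61%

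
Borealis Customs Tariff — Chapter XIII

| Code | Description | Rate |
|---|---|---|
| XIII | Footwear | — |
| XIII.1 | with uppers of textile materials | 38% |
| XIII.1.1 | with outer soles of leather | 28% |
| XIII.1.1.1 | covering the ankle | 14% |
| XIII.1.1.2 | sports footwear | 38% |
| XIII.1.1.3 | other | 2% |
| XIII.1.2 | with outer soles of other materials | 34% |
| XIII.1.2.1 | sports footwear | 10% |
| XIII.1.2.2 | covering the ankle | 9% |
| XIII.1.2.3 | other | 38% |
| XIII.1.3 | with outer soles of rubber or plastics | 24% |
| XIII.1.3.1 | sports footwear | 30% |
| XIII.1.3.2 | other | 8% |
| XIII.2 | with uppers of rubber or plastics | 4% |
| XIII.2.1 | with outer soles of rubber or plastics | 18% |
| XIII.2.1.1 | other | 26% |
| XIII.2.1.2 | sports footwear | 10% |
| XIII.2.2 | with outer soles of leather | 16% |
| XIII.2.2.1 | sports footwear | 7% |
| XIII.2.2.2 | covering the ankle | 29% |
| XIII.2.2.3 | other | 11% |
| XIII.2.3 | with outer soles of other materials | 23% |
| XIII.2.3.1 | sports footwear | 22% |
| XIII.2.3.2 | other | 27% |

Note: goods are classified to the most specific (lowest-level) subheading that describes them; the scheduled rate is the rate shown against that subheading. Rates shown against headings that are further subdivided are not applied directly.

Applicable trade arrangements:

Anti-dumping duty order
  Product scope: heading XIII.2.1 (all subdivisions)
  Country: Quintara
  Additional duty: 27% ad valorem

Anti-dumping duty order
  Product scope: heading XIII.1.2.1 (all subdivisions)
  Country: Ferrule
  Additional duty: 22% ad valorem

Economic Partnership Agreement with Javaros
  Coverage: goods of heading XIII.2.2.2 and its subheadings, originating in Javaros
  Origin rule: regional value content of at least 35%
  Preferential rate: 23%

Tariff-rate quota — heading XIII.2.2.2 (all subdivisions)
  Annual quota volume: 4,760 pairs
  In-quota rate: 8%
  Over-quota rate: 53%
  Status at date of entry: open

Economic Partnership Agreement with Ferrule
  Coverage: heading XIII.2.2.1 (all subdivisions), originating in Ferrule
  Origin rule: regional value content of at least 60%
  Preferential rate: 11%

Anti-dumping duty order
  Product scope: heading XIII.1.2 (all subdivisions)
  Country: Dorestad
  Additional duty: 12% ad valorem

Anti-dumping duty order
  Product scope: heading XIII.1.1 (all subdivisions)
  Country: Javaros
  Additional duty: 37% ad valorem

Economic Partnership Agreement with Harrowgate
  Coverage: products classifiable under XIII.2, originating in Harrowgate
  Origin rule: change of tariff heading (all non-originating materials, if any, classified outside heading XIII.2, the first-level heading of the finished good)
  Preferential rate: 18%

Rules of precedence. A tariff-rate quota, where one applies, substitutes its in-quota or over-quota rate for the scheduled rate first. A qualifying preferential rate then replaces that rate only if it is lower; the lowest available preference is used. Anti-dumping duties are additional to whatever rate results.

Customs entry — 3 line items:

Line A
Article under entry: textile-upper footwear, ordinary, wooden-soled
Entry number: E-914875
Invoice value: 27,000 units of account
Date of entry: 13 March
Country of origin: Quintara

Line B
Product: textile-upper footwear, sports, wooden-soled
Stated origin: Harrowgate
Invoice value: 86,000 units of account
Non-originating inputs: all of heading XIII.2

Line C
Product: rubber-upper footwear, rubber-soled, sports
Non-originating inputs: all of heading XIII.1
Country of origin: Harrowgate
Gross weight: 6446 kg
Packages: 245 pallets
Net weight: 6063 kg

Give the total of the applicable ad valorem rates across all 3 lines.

58%

Line A: textile-upper → XIII.1; wooden-soled → XIII.1.2; ordinary → XIII.1.2.3. Scheduled 38%. No special measure applies. → 38%.
Line B: textile-upper → XIII.1; wooden-soled → XIII.1.2; sports → XIII.1.2.1. Scheduled 10%. Harrowgate agreement on XIII.2: XIII.1.2.1 not covered. → 10%.
Line C: rubber-upper → XIII.2; rubber-soled → XIII.2.1; sports → XIII.2.1.2. Scheduled 10%. Harrowgate agreement on XIII.2: CTH met → 18% available; preference 18% not lower than 10% → no reduction. → 10%.
Sum: 38% + 10% + 10% = 58%.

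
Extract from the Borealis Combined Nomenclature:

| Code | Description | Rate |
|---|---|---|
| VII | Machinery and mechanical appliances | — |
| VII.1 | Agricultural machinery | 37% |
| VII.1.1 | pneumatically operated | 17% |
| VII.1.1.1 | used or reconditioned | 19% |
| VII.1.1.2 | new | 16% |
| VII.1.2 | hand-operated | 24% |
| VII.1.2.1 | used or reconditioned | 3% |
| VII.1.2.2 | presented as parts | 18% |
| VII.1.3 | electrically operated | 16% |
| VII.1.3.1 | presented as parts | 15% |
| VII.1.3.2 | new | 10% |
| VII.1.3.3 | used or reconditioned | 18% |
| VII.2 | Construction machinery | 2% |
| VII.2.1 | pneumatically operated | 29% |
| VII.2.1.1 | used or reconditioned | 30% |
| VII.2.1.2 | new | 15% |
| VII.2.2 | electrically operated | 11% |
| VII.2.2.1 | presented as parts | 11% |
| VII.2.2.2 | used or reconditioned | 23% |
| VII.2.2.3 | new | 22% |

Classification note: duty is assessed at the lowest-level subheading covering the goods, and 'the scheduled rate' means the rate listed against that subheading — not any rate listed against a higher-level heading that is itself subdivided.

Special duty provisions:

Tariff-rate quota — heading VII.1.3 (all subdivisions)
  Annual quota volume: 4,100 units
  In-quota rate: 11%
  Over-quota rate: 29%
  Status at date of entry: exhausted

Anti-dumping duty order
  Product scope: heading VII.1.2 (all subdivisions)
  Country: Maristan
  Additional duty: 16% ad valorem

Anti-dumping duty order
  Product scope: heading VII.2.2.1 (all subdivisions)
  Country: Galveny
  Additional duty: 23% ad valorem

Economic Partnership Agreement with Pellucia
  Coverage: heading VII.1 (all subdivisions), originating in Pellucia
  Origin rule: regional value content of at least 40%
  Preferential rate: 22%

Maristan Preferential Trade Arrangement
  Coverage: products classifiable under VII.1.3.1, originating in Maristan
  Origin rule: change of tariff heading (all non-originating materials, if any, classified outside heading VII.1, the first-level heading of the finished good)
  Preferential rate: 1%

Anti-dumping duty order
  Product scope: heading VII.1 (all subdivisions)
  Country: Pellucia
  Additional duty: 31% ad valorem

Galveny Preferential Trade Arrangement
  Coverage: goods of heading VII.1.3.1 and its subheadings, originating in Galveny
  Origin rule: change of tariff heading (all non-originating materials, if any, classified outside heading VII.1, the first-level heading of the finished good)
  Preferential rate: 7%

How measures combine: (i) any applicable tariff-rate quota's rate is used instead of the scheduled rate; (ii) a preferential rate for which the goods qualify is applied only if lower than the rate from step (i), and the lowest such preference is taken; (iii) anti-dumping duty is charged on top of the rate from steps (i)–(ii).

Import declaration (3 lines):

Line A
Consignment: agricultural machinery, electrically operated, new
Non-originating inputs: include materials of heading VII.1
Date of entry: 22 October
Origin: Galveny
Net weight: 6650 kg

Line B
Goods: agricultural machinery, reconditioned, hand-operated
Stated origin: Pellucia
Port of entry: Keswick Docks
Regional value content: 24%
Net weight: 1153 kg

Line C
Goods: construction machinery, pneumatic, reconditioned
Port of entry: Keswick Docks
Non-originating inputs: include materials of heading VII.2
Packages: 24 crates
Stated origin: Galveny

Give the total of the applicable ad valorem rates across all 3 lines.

Line A: agricultural → VII.1; electrically operated → VII.1.3; new → VII.1.3.2. Scheduled 10%. quota on VII.1.3 exhausted → over-quota 29%; Galveny agreement on VII.1.3.1: VII.1.3.2 not covered. → 29%.
Line B: agricultural → VII.1; hand-operated → VII.1.2; reconditioned → VII.1.2.1. Scheduled 3%. Pellucia agreement on VII.1: RVC < 40%; anti-dumping (Pellucia, VII.1): +31%; total 3% + 31% = 34%. → 34%.
Line C: construction → VII.2; pneumatic → VII.2.1; reconditioned → VII.2.1.1. Scheduled 30%. Galveny agreement on VII.1.3.1: VII.2.1.1 not covered. → 30%.
Sum: 29% + 34% + 30% = 93%.

93%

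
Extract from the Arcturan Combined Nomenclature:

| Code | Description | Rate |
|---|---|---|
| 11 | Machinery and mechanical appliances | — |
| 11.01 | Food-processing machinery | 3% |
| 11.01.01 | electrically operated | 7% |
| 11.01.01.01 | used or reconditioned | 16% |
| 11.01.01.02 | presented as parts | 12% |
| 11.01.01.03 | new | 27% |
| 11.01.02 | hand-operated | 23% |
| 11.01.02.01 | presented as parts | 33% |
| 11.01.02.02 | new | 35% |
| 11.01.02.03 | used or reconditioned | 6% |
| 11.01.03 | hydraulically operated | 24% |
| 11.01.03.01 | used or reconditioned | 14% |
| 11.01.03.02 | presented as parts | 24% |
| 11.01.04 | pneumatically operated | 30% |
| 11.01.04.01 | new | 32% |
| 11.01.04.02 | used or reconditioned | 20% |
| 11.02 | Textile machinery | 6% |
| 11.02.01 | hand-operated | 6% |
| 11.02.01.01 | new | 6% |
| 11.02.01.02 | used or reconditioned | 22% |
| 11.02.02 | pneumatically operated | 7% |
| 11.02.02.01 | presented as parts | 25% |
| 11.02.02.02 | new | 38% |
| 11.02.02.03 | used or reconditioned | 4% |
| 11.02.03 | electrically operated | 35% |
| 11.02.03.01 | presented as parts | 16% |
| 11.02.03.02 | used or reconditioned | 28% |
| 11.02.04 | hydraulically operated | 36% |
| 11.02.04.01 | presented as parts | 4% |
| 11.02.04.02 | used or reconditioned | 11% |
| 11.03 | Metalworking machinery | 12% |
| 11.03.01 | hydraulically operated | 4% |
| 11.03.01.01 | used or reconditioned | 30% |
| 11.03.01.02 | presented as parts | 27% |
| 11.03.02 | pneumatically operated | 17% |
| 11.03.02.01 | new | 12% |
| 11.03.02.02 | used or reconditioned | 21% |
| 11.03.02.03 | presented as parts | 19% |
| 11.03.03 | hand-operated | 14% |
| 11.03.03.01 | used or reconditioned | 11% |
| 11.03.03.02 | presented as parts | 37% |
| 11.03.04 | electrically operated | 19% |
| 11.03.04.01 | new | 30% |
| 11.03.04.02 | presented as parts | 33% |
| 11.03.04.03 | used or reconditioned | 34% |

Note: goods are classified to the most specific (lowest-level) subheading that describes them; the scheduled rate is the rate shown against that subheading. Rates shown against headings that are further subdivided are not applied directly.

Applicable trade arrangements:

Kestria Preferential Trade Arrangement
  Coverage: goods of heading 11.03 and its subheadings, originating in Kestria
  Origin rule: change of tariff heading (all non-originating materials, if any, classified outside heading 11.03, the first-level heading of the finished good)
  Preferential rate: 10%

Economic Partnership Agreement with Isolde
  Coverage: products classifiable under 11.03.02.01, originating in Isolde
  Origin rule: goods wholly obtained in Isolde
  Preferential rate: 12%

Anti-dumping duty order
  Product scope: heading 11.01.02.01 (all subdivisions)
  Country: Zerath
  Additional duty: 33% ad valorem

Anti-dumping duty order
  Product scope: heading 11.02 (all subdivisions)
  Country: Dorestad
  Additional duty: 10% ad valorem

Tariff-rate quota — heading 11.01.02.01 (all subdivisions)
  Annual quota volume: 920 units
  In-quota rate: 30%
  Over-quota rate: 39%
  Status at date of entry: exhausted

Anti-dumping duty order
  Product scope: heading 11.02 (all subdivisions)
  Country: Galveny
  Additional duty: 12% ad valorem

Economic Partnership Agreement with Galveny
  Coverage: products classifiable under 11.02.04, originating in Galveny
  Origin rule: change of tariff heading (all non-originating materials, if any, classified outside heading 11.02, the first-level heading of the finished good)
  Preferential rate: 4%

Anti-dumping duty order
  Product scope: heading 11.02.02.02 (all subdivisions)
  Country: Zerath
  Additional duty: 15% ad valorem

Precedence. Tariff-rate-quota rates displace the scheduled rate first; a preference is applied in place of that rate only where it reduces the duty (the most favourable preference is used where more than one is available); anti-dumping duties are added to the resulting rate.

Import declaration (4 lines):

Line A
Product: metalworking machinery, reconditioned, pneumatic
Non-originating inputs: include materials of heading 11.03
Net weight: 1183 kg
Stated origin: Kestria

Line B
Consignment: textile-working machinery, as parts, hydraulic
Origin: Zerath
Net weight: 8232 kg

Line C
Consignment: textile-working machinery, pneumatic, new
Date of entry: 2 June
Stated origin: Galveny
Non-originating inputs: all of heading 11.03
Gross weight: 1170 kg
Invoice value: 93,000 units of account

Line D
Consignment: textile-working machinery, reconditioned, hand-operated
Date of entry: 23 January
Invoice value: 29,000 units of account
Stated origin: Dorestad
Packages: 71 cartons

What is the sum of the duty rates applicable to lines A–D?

Line A: metalworking → 11.03; pneumatic → 11.03.02; reconditioned → 11.03.02.02. Scheduled 21%. Kestria agreement on 11.03: CTH not met. → 21%.
Line B: textile-working → 11.02; hydraulic → 11.02.04; as parts → 11.02.04.01. Scheduled 4%. No special measure applies. → 4%.
Line C: textile-working → 11.02; pneumatic → 11.02.02; new → 11.02.02.02. Scheduled 38%. Galveny agreement on 11.02.04: 11.02.02.02 not covered; anti-dumping (Galveny, 11.02): +12%; total 38% + 12% = 50%. → 50%.
Line D: textile-working → 11.02; hand-operated → 11.02.01; reconditioned → 11.02.01.02. Scheduled 22%. anti-dumping (Dorestad, 11.02): +10%; total 22% + 10% = 32%. → 32%.
Sum: 21% + 4% + 50% + 32% = 107%.

107%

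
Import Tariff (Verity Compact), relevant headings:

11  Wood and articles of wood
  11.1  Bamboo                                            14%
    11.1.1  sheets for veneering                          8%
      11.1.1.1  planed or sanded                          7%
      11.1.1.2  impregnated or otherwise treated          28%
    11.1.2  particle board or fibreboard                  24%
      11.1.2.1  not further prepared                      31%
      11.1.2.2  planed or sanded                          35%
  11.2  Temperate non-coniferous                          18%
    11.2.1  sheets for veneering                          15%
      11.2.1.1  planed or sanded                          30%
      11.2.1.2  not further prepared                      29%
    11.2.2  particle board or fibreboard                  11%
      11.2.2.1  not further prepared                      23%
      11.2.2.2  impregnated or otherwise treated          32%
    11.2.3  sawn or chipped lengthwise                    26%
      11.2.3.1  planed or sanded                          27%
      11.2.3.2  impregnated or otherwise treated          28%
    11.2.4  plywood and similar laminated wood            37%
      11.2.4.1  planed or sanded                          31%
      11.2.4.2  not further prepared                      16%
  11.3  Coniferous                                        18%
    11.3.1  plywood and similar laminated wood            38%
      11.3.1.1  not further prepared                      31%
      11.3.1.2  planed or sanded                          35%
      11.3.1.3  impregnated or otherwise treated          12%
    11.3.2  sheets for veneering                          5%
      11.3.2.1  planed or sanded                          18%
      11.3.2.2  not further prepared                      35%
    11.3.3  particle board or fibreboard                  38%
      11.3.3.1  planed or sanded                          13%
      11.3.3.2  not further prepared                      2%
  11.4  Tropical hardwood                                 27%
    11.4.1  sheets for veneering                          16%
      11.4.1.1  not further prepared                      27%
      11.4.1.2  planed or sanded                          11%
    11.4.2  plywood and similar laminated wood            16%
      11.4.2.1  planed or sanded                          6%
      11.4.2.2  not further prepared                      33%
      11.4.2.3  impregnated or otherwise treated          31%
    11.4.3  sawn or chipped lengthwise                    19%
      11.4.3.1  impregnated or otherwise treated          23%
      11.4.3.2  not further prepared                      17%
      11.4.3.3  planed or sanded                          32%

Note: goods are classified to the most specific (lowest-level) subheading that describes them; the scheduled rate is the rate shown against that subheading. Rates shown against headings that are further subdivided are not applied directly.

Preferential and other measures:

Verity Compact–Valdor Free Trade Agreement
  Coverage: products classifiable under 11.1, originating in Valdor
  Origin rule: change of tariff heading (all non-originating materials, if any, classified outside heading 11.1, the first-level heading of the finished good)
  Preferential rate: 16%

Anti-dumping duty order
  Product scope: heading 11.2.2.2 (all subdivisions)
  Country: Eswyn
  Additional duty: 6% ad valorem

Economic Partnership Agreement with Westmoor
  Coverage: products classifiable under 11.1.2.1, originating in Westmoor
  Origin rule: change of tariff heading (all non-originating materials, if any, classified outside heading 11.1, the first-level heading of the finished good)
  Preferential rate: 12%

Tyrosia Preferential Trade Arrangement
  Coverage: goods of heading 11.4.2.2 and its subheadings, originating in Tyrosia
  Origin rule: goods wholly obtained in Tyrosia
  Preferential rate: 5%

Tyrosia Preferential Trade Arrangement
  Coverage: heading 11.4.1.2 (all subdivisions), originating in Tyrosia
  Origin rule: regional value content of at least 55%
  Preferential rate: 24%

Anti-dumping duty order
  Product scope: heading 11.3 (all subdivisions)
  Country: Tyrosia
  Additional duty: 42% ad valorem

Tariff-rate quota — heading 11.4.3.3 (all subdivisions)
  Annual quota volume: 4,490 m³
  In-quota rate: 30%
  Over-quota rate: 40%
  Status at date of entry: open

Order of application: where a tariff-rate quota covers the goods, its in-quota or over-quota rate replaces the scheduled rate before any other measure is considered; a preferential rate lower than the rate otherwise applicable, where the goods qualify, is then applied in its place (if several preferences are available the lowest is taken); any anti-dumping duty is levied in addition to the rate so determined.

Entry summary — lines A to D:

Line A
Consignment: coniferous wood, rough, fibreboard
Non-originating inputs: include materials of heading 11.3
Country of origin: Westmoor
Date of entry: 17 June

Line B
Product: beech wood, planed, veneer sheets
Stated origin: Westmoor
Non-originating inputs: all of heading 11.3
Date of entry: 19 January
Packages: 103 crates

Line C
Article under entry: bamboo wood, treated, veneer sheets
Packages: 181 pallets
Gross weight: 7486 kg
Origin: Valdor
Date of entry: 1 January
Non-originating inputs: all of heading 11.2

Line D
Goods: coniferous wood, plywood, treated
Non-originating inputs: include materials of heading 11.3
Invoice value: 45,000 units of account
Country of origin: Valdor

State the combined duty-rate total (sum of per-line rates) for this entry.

Line A: coniferous → 11.3; fibreboard → 11.3.3; rough → 11.3.3.2. Scheduled 2%. Westmoor agreement on 11.1.2.1: 11.3.3.2 not covered. → 2%.
Line B: beech → 11.2; veneer sheets → 11.2.1; planed → 11.2.1.1. Scheduled 30%. Westmoor agreement on 11.1.2.1: 11.2.1.1 not covered. → 30%.
Line C: bamboo → 11.1; veneer sheets → 11.1.1; treated → 11.1.1.2. Scheduled 28%. Valdor agreement on 11.1: CTH met → 16% available; preferential 16%. → 16%.
Line D: coniferous → 11.3; plywood → 11.3.1; treated → 11.3.1.3. Scheduled 12%. Valdor agreement on 11.1: 11.3.1.3 not covered. → 12%.
Sum: 2% + 30% + 16% + 12% = 60%.

60%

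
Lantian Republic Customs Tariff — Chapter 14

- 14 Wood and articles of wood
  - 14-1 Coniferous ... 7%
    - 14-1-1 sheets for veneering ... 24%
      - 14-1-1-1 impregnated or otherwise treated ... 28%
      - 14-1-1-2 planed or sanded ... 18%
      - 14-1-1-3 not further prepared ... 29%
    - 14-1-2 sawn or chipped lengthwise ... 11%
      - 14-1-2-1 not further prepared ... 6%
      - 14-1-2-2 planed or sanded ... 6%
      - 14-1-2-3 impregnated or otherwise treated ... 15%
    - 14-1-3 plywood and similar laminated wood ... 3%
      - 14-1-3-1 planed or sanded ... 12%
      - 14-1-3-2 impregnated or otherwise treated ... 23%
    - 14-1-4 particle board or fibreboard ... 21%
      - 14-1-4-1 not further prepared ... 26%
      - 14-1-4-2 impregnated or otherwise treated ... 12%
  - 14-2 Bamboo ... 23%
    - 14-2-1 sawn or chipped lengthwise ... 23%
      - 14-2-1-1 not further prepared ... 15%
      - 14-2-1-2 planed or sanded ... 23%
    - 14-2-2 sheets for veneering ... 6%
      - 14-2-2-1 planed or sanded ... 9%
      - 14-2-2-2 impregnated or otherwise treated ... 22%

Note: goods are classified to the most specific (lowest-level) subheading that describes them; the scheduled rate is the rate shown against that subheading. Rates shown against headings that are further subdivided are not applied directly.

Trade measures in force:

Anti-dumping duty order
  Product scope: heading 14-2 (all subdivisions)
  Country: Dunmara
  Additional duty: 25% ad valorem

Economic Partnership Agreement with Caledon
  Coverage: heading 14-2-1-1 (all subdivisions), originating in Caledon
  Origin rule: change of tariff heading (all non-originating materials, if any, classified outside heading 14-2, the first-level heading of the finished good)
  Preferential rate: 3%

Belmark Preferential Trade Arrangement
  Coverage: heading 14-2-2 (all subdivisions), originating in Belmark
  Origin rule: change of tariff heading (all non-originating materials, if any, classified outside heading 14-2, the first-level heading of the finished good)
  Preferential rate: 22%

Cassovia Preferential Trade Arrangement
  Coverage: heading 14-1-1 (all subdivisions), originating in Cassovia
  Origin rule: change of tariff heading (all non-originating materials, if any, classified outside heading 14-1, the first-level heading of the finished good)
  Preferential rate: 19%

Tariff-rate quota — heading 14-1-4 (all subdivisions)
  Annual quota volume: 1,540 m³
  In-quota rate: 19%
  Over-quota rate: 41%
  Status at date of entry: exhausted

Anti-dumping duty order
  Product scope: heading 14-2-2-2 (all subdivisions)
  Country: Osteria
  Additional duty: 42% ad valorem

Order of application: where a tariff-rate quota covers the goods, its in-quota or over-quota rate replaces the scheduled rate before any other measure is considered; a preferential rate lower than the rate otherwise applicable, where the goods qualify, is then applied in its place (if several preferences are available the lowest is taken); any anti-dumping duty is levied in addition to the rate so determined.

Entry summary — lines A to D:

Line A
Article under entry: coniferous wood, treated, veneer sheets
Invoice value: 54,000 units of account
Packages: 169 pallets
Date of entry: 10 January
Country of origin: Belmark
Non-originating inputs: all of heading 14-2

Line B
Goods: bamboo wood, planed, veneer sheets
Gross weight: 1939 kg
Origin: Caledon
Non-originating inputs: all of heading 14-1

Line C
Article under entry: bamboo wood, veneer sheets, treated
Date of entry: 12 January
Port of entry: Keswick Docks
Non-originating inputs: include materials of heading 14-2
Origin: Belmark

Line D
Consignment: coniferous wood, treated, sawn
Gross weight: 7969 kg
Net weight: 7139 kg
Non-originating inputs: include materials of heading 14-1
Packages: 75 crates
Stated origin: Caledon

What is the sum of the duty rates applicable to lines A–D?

74%

Line A: coniferous → 14-1; veneer sheets → 14-1-1; treated → 14-1-1-1. Scheduled 28%. Belmark agreement on 14-2-2: 14-1-1-1 not covered. → 28%.
Line B: bamboo → 14-2; veneer sheets → 14-2-2; planed → 14-2-2-1. Scheduled 9%. Caledon agreement on 14-2-1-1: 14-2-2-1 not covered. → 9%.
Line C: bamboo → 14-2; veneer sheets → 14-2-2; treated → 14-2-2-2. Scheduled 22%. Belmark agreement on 14-2-2: CTH not met. → 22%.
Line D: coniferous → 14-1; sawn → 14-1-2; treated → 14-1-2-3. Scheduled 15%. Caledon agreement on 14-2-1-1: 14-1-2-3 not covered. → 15%.
Sum: 28% + 9% + 22% + 15% = 74%.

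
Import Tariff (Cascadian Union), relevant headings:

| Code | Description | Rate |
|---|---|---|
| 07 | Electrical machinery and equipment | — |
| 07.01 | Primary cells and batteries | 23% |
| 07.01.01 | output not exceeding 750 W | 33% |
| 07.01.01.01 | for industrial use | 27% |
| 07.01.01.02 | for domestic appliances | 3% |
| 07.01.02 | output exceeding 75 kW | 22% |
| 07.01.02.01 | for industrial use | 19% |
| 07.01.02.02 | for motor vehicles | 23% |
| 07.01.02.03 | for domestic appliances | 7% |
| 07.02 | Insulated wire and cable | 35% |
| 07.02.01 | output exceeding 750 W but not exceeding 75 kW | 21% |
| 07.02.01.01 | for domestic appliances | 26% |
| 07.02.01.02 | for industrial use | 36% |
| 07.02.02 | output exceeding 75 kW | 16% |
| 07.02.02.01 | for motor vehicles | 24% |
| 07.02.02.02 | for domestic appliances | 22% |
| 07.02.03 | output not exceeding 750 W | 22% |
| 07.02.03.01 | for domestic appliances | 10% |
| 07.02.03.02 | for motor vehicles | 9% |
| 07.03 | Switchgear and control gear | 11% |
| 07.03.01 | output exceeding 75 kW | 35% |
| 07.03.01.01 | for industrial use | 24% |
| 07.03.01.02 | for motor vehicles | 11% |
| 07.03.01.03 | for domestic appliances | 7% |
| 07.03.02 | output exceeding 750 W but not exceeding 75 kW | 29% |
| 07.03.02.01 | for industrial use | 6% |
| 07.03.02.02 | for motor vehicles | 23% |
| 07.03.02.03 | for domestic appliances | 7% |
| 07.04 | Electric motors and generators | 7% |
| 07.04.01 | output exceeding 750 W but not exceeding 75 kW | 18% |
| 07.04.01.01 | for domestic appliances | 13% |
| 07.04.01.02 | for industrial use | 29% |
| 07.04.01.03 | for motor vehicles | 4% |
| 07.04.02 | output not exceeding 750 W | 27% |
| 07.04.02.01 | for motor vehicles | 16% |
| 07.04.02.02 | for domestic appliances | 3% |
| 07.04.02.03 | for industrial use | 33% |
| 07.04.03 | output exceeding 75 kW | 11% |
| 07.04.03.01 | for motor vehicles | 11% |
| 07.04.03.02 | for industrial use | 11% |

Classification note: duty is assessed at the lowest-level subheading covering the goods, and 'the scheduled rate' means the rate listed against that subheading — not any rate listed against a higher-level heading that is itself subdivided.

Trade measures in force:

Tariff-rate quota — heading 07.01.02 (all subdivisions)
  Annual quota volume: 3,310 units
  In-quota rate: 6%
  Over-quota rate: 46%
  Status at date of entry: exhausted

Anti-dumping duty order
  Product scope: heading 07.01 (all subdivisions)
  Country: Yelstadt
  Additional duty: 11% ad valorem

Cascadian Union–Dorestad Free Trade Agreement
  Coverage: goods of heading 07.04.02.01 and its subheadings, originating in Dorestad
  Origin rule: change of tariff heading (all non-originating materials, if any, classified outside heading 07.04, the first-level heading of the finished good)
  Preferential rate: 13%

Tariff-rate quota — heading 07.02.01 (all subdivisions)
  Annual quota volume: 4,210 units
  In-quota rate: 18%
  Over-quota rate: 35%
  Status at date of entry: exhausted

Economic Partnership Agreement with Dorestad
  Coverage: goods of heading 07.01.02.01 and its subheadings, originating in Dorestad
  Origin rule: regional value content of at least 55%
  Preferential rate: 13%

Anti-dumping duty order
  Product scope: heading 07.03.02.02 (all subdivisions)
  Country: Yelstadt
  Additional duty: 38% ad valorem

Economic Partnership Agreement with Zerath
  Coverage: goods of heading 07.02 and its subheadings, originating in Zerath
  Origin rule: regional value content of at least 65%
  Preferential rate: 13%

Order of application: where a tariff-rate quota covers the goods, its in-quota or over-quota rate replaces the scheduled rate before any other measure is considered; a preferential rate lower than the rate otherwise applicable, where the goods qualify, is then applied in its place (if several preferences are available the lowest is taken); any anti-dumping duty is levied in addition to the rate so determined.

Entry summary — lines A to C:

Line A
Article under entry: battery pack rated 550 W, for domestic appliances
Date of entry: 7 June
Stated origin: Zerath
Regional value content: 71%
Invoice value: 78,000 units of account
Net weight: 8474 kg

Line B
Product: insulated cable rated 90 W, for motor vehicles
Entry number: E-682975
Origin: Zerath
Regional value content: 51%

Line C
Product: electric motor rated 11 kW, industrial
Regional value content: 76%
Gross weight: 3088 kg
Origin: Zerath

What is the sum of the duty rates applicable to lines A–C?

Line A: battery pack → 07.01; rated 550 W → 07.01.01; for domestic appliances → 07.01.01.02. Scheduled 3%. Zerath agreement on 07.02: 07.01.01.02 not covered. → 3%.
Line B: insulated cable → 07.02; rated 90 W → 07.02.03; for motor vehicles → 07.02.03.02. Scheduled 9%. Zerath agreement on 07.02: RVC < 65%. → 9%.
Line C: electric motor → 07.04; rated 11 kW → 07.04.01; industrial → 07.04.01.02. Scheduled 29%. Zerath agreement on 07.02: 07.04.01.02 not covered. → 29%.
Sum: 3% + 9% + 29% = 41%.

41%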